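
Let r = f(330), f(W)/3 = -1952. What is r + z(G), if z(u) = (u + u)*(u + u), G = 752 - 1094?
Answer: 462000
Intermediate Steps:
f(W) = -5856 (f(W) = 3*(-1952) = -5856)
G = -342
z(u) = 4*u**2 (z(u) = (2*u)*(2*u) = 4*u**2)
r = -5856
r + z(G) = -5856 + 4*(-342)**2 = -5856 + 4*116964 = -5856 + 467856 = 462000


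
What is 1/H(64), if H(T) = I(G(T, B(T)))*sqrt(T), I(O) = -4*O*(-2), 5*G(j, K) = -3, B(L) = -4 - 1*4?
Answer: -5/192 ≈ -0.026042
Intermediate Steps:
B(L) = -8 (B(L) = -4 - 4 = -8)
G(j, K) = -3/5 (G(j, K) = (1/5)*(-3) = -3/5)
I(O) = 8*O
H(T) = -24*sqrt(T)/5 (H(T) = (8*(-3/5))*sqrt(T) = -24*sqrt(T)/5)
1/H(64) = 1/(-24*sqrt(64)/5) = 1/(-24/5*8) = 1/(-192/5) = -5/192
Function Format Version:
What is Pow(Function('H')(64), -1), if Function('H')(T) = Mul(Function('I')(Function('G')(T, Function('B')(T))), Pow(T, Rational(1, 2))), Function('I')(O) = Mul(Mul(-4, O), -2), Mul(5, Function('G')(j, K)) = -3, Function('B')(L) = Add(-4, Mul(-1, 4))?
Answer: Rational(-5, 192) ≈ -0.026042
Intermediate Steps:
Function('B')(L) = -8 (Function('B')(L) = Add(-4, -4) = -8)
Function('G')(j, K) = Rational(-3, 5) (Function('G')(j, K) = Mul(Rational(1, 5), -3) = Rational(-3, 5))
Function('I')(O) = Mul(8, O)
Function('H')(T) = Mul(Rational(-24, 5), Pow(T, Rational(1, 2))) (Function('H')(T) = Mul(Mul(8, Rational(-3, 5)), Pow(T, Rational(1, 2))) = Mul(Rational(-24, 5), Pow(T, Rational(1, 2))))
Pow(Function('H')(64), -1) = Pow(Mul(Rational(-24, 5), Pow(64, Rational(1, 2))), -1) = Pow(Mul(Rational(-24, 5), 8), -1) = Pow(Rational(-192, 5), -1) = Rational(-5, 192)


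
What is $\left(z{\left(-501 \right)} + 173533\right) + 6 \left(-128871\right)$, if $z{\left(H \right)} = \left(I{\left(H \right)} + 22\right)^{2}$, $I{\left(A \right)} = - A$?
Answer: $-326164$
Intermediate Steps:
$z{\left(H \right)} = \left(22 - H\right)^{2}$ ($z{\left(H \right)} = \left(- H + 22\right)^{2} = \left(22 - H\right)^{2}$)
$\left(z{\left(-501 \right)} + 173533\right) + 6 \left(-128871\right) = \left(\left(-22 - 501\right)^{2} + 173533\right) + 6 \left(-128871\right) = \left(\left(-523\right)^{2} + 173533\right) - 773226 = \left(273529 + 173533\right) - 773226 = 447062 - 773226 = -326164$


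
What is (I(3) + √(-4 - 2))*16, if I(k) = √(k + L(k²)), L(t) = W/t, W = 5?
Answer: 64*√2/3 + 16*I*√6 ≈ 30.17 + 39.192*I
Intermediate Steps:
L(t) = 5/t
I(k) = √(k + 5/k²) (I(k) = √(k + 5/(k²)) = √(k + 5/k²))
(I(3) + √(-4 - 2))*16 = (√(3 + 5/3²) + √(-4 - 2))*16 = (√(3 + 5*(⅑)) + √(-6))*16 = (√(3 + 5/9) + I*√6)*16 = (√(32/9) + I*√6)*16 = (4*√2/3 + I*√6)*16 = 64*√2/3 + 16*I*√6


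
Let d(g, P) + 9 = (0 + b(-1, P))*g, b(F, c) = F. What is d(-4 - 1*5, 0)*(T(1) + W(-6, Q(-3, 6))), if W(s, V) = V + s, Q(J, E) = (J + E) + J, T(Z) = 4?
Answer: 0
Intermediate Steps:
Q(J, E) = E + 2*J (Q(J, E) = (E + J) + J = E + 2*J)
d(g, P) = -9 - g (d(g, P) = -9 + (0 - 1)*g = -9 - g)
d(-4 - 1*5, 0)*(T(1) + W(-6, Q(-3, 6))) = (-9 - (-4 - 1*5))*(4 + ((6 + 2*(-3)) - 6)) = (-9 - (-4 - 5))*(4 + ((6 - 6) - 6)) = (-9 - 1*(-9))*(4 + (0 - 6)) = (-9 + 9)*(4 - 6) = 0*(-2) = 0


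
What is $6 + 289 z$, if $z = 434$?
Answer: $125432$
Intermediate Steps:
$6 + 289 z = 6 + 289 \cdot 434 = 6 + 125426 = 125432$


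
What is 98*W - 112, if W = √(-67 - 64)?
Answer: -112 + 98*I*√131 ≈ -112.0 + 1121.7*I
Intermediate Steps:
W = I*√131 (W = √(-131) = I*√131 ≈ 11.446*I)
98*W - 112 = 98*(I*√131) - 112 = 98*I*√131 - 112 = -112 + 98*I*√131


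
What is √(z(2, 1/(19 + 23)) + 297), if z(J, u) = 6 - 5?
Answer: √298 ≈ 17.263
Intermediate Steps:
z(J, u) = 1
√(z(2, 1/(19 + 23)) + 297) = √(1 + 297) = √298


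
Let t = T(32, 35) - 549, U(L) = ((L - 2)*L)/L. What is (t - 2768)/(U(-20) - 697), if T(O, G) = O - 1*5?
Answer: 3290/719 ≈ 4.5758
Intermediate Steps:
T(O, G) = -5 + O (T(O, G) = O - 5 = -5 + O)
U(L) = -2 + L (U(L) = ((-2 + L)*L)/L = (L*(-2 + L))/L = -2 + L)
t = -522 (t = (-5 + 32) - 549 = 27 - 549 = -522)
(t - 2768)/(U(-20) - 697) = (-522 - 2768)/((-2 - 20) - 697) = -3290/(-22 - 697) = -3290/(-719) = -3290*(-1/719) = 3290/719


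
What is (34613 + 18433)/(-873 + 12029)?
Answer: 26523/5578 ≈ 4.7549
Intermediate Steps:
(34613 + 18433)/(-873 + 12029) = 53046/11156 = 53046*(1/11156) = 26523/5578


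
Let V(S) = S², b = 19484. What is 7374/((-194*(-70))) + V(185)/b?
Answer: 152112629/66148180 ≈ 2.2996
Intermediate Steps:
7374/((-194*(-70))) + V(185)/b = 7374/((-194*(-70))) + 185²/19484 = 7374/13580 + 34225*(1/19484) = 7374*(1/13580) + 34225/19484 = 3687/6790 + 34225/19484 = 152112629/66148180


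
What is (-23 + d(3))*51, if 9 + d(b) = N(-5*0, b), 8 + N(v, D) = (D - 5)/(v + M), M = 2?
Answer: -2091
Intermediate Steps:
N(v, D) = -8 + (-5 + D)/(2 + v) (N(v, D) = -8 + (D - 5)/(v + 2) = -8 + (-5 + D)/(2 + v))
d(b) = -39/2 + b/2 (d(b) = -9 + (-21 + b - (-40)*0)/(2 - 5*0) = -9 + (-21 + b - 8*0)/(2 + 0) = -9 + (-21 + b + 0)/2 = -9 + (-21 + b)/2 = -9 + (-21/2 + b/2) = -39/2 + b/2)
(-23 + d(3))*51 = (-23 + (-39/2 + (1/2)*3))*51 = (-23 + (-39/2 + 3/2))*51 = (-23 - 18)*51 = -41*51 = -2091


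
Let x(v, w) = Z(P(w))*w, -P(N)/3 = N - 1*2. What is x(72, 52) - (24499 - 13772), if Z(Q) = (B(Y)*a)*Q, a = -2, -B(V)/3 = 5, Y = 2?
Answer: -244727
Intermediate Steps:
P(N) = 6 - 3*N (P(N) = -3*(N - 1*2) = -3*(N - 2) = -3*(-2 + N) = 6 - 3*N)
B(V) = -15 (B(V) = -3*5 = -15)
Z(Q) = 30*Q (Z(Q) = (-15*(-2))*Q = 30*Q)
x(v, w) = w*(180 - 90*w) (x(v, w) = (30*(6 - 3*w))*w = (180 - 90*w)*w = w*(180 - 90*w))
x(72, 52) - (24499 - 13772) = 90*52*(2 - 1*52) - (24499 - 13772) = 90*52*(2 - 52) - 1*10727 = 90*52*(-50) - 10727 = -234000 - 10727 = -244727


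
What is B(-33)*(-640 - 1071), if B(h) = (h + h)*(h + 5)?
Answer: -3161928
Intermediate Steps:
B(h) = 2*h*(5 + h) (B(h) = (2*h)*(5 + h) = 2*h*(5 + h))
B(-33)*(-640 - 1071) = (2*(-33)*(5 - 33))*(-640 - 1071) = (2*(-33)*(-28))*(-1711) = 1848*(-1711) = -3161928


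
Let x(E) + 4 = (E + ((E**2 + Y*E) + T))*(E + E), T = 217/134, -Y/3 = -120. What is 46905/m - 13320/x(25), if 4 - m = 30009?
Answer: -1068056013/671378113 ≈ -1.5908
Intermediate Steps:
Y = 360 (Y = -3*(-120) = 360)
T = 217/134 (T = 217*(1/134) = 217/134 ≈ 1.6194)
m = -30005 (m = 4 - 1*30009 = 4 - 30009 = -30005)
x(E) = -4 + 2*E*(217/134 + E**2 + 361*E) (x(E) = -4 + (E + ((E**2 + 360*E) + 217/134))*(E + E) = -4 + (E + (217/134 + E**2 + 360*E))*(2*E) = -4 + (217/134 + E**2 + 361*E)*(2*E) = -4 + 2*E*(217/134 + E**2 + 361*E))
46905/m - 13320/x(25) = 46905/(-30005) - 13320/(-4 + 2*25**3 + 722*25**2 + (217/67)*25) = 46905*(-1/30005) - 13320/(-4 + 2*15625 + 722*625 + 5425/67) = -9381/6001 - 13320/(-4 + 31250 + 451250 + 5425/67) = -9381/6001 - 13320/32332657/67 = -9381/6001 - 13320*67/32332657 = -9381/6001 - 892440/32332657 = -1068056013/671378113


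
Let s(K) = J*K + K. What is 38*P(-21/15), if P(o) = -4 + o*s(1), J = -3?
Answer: -228/5 ≈ -45.600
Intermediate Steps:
s(K) = -2*K (s(K) = -3*K + K = -2*K)
P(o) = -4 - 2*o (P(o) = -4 + o*(-2*1) = -4 + o*(-2) = -4 - 2*o)
38*P(-21/15) = 38*(-4 - (-42)/15) = 38*(-4 - 2*(-7/5)) = 38*(-4 + 14/5) = 38*(-6/5) = -228/5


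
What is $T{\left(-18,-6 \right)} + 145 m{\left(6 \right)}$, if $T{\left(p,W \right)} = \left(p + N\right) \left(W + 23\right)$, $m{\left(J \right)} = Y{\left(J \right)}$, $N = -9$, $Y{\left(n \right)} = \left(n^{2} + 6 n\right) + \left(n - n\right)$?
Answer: $9981$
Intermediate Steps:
$Y{\left(n \right)} = n^{2} + 6 n$ ($Y{\left(n \right)} = \left(n^{2} + 6 n\right) + 0 = n^{2} + 6 n$)
$m{\left(J \right)} = J \left(6 + J\right)$
$T{\left(p,W \right)} = \left(-9 + p\right) \left(23 + W\right)$ ($T{\left(p,W \right)} = \left(p - 9\right) \left(W + 23\right) = \left(-9 + p\right) \left(23 + W\right)$)
$T{\left(-18,-6 \right)} + 145 m{\left(6 \right)} = \left(-207 - -54 + 23 \left(-18\right) - -108\right) + 145 \cdot 6 \left(6 + 6\right) = \left(-207 + 54 - 414 + 108\right) + 145 \cdot 6 \cdot 12 = -459 + 145 \cdot 72 = -459 + 10440 = 9981$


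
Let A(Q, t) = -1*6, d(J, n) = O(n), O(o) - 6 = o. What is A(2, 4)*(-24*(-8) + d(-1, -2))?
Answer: -1176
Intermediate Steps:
O(o) = 6 + o
d(J, n) = 6 + n
A(Q, t) = -6
A(2, 4)*(-24*(-8) + d(-1, -2)) = -6*(-24*(-8) + (6 - 2)) = -6*(192 + 4) = -6*196 = -1176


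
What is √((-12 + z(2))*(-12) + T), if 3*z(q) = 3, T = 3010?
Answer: √3142 ≈ 56.054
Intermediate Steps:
z(q) = 1 (z(q) = (⅓)*3 = 1)
√((-12 + z(2))*(-12) + T) = √((-12 + 1)*(-12) + 3010) = √(-11*(-12) + 3010) = √(132 + 3010) = √3142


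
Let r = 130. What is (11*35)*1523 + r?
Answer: 586485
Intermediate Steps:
(11*35)*1523 + r = (11*35)*1523 + 130 = 385*1523 + 130 = 586355 + 130 = 586485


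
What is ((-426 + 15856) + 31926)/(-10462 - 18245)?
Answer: -47356/28707 ≈ -1.6496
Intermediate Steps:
((-426 + 15856) + 31926)/(-10462 - 18245) = (15430 + 31926)/(-28707) = 47356*(-1/28707) = -47356/28707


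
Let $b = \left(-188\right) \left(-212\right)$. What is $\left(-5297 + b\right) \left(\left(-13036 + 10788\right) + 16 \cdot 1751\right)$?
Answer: $890516312$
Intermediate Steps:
$b = 39856$
$\left(-5297 + b\right) \left(\left(-13036 + 10788\right) + 16 \cdot 1751\right) = \left(-5297 + 39856\right) \left(\left(-13036 + 10788\right) + 16 \cdot 1751\right) = 34559 \left(-2248 + 28016\right) = 34559 \cdot 25768 = 890516312$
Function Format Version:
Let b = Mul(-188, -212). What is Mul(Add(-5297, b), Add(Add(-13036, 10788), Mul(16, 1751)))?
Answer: 890516312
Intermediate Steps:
b = 39856
Mul(Add(-5297, b), Add(Add(-13036, 10788), Mul(16, 1751))) = Mul(Add(-5297, 39856), Add(Add(-13036, 10788), Mul(16, 1751))) = Mul(34559, Add(-2248, 28016)) = Mul(34559, 25768) = 890516312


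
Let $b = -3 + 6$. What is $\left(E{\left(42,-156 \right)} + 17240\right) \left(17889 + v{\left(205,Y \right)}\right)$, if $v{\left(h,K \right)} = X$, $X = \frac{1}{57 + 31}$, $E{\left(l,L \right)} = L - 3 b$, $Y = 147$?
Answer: $\frac{26880028475}{88} \approx 3.0546 \cdot 10^{8}$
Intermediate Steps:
$b = 3$
$E{\left(l,L \right)} = -9 + L$ ($E{\left(l,L \right)} = L - 9 = -9 + L$)
$X = \frac{1}{88} \approx 0.011364$
$v{\left(h,K \right)} = \frac{1}{88}$
$\left(E{\left(42,-156 \right)} + 17240\right) \left(17889 + v{\left(205,Y \right)}\right) = \left(\left(-9 - 156\right) + 17240\right) \left(17889 + \frac{1}{88}\right) = \left(-165 + 17240\right) \frac{1574233}{88} = 17075 \cdot \frac{1574233}{88} = \frac{26880028475}{88}$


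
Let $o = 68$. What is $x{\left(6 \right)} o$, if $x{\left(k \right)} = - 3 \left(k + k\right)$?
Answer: $-2448$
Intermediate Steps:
$x{\left(k \right)} = - 6 k$ ($x{\left(k \right)} = - 3 \cdot 2 k = - 6 k$)
$x{\left(6 \right)} o = \left(-6\right) 6 \cdot 68 = \left(-36\right) 68 = -2448$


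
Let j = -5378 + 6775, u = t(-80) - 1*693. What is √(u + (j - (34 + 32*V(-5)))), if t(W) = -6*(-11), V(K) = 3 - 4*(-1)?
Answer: 16*√2 ≈ 22.627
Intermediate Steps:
V(K) = 7 (V(K) = 3 + 4 = 7)
t(W) = 66
u = -627 (u = 66 - 1*693 = 66 - 693 = -627)
j = 1397
√(u + (j - (34 + 32*V(-5)))) = √(-627 + (1397 - (34 + 32*7))) = √(-627 + (1397 - (34 + 224))) = √(-627 + (1397 - 1*258)) = √(-627 + (1397 - 258)) = √(-627 + 1139) = √512 = 16*√2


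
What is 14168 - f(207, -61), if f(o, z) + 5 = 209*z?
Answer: 26922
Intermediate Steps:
f(o, z) = -5 + 209*z
14168 - f(207, -61) = 14168 - (-5 + 209*(-61)) = 14168 - (-5 - 12749) = 14168 - 1*(-12754) = 14168 + 12754 = 26922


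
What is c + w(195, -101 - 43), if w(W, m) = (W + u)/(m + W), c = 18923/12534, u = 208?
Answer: 668475/71026 ≈ 9.4117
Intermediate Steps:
c = 18923/12534 (c = 18923*(1/12534) = 18923/12534 ≈ 1.5097)
w(W, m) = (208 + W)/(W + m) (w(W, m) = (W + 208)/(m + W) = (208 + W)/(W + m))
c + w(195, -101 - 43) = 18923/12534 + (208 + 195)/(195 + (-101 - 43)) = 18923/12534 + 403/(195 - 144) = 18923/12534 + 403/51 = 668475/71026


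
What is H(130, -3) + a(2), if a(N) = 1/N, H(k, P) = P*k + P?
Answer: -785/2 ≈ -392.50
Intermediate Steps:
H(k, P) = P + P*k
H(130, -3) + a(2) = -3*(1 + 130) + 1/2 = -3*131 + ½ = -393 + ½ = -785/2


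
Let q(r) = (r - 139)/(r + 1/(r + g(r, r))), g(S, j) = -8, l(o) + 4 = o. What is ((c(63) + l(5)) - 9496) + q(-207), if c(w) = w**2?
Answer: -122932883/22253 ≈ -5524.3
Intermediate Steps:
l(o) = -4 + o
q(r) = (-139 + r)/(r + 1/(-8 + r)) (q(r) = (r - 139)/(r + 1/(r - 8)) = (-139 + r)/(r + 1/(-8 + r)))
((c(63) + l(5)) - 9496) + q(-207) = ((63**2 + (-4 + 5)) - 9496) + (1112 + (-207)**2 - 147*(-207))/(1 + (-207)**2 - 8*(-207)) = ((3969 + 1) - 9496) + (1112 + 42849 + 30429)/(1 + 42849 + 1656) = (3970 - 9496) + 74390/44506 = -5526 + (1/44506)*74390 = -5526 + 37195/22253 = -122932883/22253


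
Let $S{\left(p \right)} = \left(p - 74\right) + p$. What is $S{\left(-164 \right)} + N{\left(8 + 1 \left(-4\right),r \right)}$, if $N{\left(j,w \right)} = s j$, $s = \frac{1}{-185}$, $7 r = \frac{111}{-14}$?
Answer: $- \frac{74374}{185} \approx -402.02$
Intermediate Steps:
$r = - \frac{111}{98}$ ($r = \frac{111 \frac{1}{-14}}{7} = \frac{111 \left(- \frac{1}{14}\right)}{7} = \frac{1}{7} \left(- \frac{111}{14}\right) = - \frac{111}{98} \approx -1.1327$)
$s = - \frac{1}{185} \approx -0.0054054$
$S{\left(p \right)} = -74 + 2 p$ ($S{\left(p \right)} = \left(-74 + p\right) + p = -74 + 2 p$)
$N{\left(j,w \right)} = - \frac{j}{185}$
$S{\left(-164 \right)} + N{\left(8 + 1 \left(-4\right),r \right)} = \left(-74 + 2 \left(-164\right)\right) - \frac{8 + 1 \left(-4\right)}{185} = \left(-74 - 328\right) - \frac{8 - 4}{185} = -402 - \frac{4}{185} = - \frac{74374}{185}$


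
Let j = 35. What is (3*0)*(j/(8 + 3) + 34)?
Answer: 0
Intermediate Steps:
(3*0)*(j/(8 + 3) + 34) = (3*0)*(35/(8 + 3) + 34) = 0*(35/11 + 34) = 0*(409/11) = 0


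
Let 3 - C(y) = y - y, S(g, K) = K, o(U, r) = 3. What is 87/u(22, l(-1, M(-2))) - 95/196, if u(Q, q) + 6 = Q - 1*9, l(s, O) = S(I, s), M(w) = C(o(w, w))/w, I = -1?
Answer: 2341/196 ≈ 11.944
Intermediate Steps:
C(y) = 3 (C(y) = 3 - (y - y) = 3 - 1*0 = 3 + 0 = 3)
M(w) = 3/w
l(s, O) = s
u(Q, q) = -15 + Q (u(Q, q) = -6 + (Q - 1*9) = -6 + (Q - 9) = -6 + (-9 + Q) = -15 + Q)
87/u(22, l(-1, M(-2))) - 95/196 = 87/(-15 + 22) - 95/196 = 87/7 - 95*1/196 = 87*(⅐) - 95/196 = 87/7 - 95/196 = 2341/196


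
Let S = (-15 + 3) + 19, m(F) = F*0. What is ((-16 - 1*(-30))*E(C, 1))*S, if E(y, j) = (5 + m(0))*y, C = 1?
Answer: 490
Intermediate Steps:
m(F) = 0
E(y, j) = 5*y (E(y, j) = (5 + 0)*y = 5*y)
S = 7 (S = -12 + 19 = 7)
((-16 - 1*(-30))*E(C, 1))*S = ((-16 - 1*(-30))*(5*1))*7 = ((-16 + 30)*5)*7 = (14*5)*7 = 70*7 = 490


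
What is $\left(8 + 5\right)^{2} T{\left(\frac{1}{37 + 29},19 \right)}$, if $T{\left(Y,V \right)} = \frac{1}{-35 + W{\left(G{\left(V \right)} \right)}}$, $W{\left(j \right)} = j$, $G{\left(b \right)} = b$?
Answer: $- \frac{169}{16} \approx -10.563$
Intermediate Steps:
$T{\left(Y,V \right)} = \frac{1}{-35 + V}$
$\left(8 + 5\right)^{2} T{\left(\frac{1}{37 + 29},19 \right)} = \frac{\left(8 + 5\right)^{2}}{-35 + 19} = \frac{13^{2}}{-16} = 169 \left(- \frac{1}{16}\right) = - \frac{169}{16}$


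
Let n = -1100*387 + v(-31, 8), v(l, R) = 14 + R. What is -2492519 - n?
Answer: -2066841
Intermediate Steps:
n = -425678 (n = -1100*387 + (14 + 8) = -425700 + 22 = -425678)
-2492519 - n = -2492519 - 1*(-425678) = -2492519 + 425678 = -2066841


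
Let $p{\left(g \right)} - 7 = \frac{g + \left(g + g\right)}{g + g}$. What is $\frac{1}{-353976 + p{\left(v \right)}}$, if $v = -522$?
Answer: $- \frac{2}{707935} \approx -2.8251 \cdot 10^{-6}$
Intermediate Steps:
$p{\left(g \right)} = \frac{17}{2}$ ($p{\left(g \right)} = 7 + \frac{g + \left(g + g\right)}{g + g} = 7 + \frac{g + 2 g}{2 g} = 7 + 3 g \frac{1}{2 g} = 7 + \frac{3}{2} = \frac{17}{2}$)
$\frac{1}{-353976 + p{\left(v \right)}} = \frac{1}{-353976 + \frac{17}{2}} = \frac{1}{- \frac{707935}{2}} = - \frac{2}{707935}$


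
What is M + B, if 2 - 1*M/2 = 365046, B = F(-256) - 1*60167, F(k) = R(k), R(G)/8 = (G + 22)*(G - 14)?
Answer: -284815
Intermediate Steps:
R(G) = 8*(-14 + G)*(22 + G) (R(G) = 8*((G + 22)*(G - 14)) = 8*((22 + G)*(-14 + G)) = 8*((-14 + G)*(22 + G)) = 8*(-14 + G)*(22 + G))
F(k) = -2464 + 8*k**2 + 64*k
B = 445273 (B = (-2464 + 8*(-256)**2 + 64*(-256)) - 1*60167 = (-2464 + 8*65536 - 16384) - 60167 = (-2464 + 524288 - 16384) - 60167 = 505440 - 60167 = 445273)
M = -730088 (M = 4 - 2*365046 = 4 - 730092 = -730088)
M + B = -730088 + 445273 = -284815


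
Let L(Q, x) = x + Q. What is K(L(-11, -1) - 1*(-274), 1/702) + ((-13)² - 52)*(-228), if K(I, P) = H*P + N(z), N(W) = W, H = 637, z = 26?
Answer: -1439051/54 ≈ -26649.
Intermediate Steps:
L(Q, x) = Q + x
K(I, P) = 26 + 637*P (K(I, P) = 637*P + 26 = 26 + 637*P)
K(L(-11, -1) - 1*(-274), 1/702) + ((-13)² - 52)*(-228) = (26 + 637/702) + ((-13)² - 52)*(-228) = (26 + 637*(1/702)) + (169 - 52)*(-228) = (26 + 49/54) + 117*(-228) = 1453/54 - 26676 = -1439051/54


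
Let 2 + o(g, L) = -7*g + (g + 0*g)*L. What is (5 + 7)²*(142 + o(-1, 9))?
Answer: 19872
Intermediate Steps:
o(g, L) = -2 - 7*g + L*g (o(g, L) = -2 + (-7*g + (g + 0*g)*L) = -2 + (-7*g + (g + 0)*L) = -2 + (-7*g + g*L) = -2 + (-7*g + L*g) = -2 - 7*g + L*g)
(5 + 7)²*(142 + o(-1, 9)) = (5 + 7)²*(142 + (-2 - 7*(-1) + 9*(-1))) = 12²*(142 + (-2 + 7 - 9)) = 144*(142 - 4) = 144*138 = 19872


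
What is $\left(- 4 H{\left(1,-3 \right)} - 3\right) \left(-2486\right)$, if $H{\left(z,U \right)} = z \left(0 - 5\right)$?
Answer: $-42262$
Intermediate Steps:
$H{\left(z,U \right)} = - 5 z$ ($H{\left(z,U \right)} = z \left(-5\right) = - 5 z$)
$\left(- 4 H{\left(1,-3 \right)} - 3\right) \left(-2486\right) = \left(- 4 \left(\left(-5\right) 1\right) - 3\right) \left(-2486\right) = \left(\left(-4\right) \left(-5\right) - 3\right) \left(-2486\right) = \left(20 - 3\right) \left(-2486\right) = 17 \left(-2486\right) = -42262$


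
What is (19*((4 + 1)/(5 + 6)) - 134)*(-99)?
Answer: 12411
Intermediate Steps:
(19*((4 + 1)/(5 + 6)) - 134)*(-99) = (19*(5/11) - 134)*(-99) = (95/11 - 134)*(-99) = -1379/11*(-99) = 12411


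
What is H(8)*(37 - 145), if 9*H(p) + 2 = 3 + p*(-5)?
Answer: 468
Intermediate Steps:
H(p) = 1/9 - 5*p/9 (H(p) = -2/9 + (3 + p*(-5))/9 = -2/9 + (3 - 5*p)/9 = -2/9 + (1/3 - 5*p/9) = 1/9 - 5*p/9)
H(8)*(37 - 145) = (1/9 - 5/9*8)*(37 - 145) = (1/9 - 40/9)*(-108) = -13/3*(-108) = 468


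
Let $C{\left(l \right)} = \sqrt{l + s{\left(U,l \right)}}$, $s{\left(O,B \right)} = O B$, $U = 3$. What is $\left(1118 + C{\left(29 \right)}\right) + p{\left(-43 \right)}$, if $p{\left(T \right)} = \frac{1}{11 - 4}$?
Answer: $\frac{7827}{7} + 2 \sqrt{29} \approx 1128.9$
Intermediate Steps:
$p{\left(T \right)} = \frac{1}{7}$
$s{\left(O,B \right)} = B O$
$C{\left(l \right)} = 2 \sqrt{l}$ ($C{\left(l \right)} = \sqrt{l + l 3} = \sqrt{l + 3 l} = \sqrt{4 l} = 2 \sqrt{l}$)
$\left(1118 + C{\left(29 \right)}\right) + p{\left(-43 \right)} = \left(1118 + 2 \sqrt{29}\right) + \frac{1}{7} = \frac{7827}{7} + 2 \sqrt{29}$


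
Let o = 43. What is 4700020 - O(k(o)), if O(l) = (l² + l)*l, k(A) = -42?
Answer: 4772344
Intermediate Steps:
O(l) = l*(l + l²) (O(l) = (l + l²)*l = l*(l + l²))
4700020 - O(k(o)) = 4700020 - (-42)²*(1 - 42) = 4700020 - 1764*(-41) = 4700020 - 1*(-72324) = 4700020 + 72324 = 4772344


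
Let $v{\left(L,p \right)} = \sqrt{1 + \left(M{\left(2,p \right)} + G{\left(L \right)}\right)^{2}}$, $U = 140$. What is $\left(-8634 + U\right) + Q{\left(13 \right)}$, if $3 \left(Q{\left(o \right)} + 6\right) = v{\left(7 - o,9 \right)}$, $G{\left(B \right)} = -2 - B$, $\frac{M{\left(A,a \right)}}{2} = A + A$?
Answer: $-8500 + \frac{\sqrt{145}}{3} \approx -8496.0$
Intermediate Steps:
$M{\left(A,a \right)} = 4 A$ ($M{\left(A,a \right)} = 2 \left(A + A\right) = 2 \cdot 2 A = 4 A$)
$v{\left(L,p \right)} = \sqrt{1 + \left(6 - L\right)^{2}}$ ($v{\left(L,p \right)} = \sqrt{1 + \left(4 \cdot 2 - \left(2 + L\right)\right)^{2}} = \sqrt{1 + \left(8 - \left(2 + L\right)\right)^{2}} = \sqrt{1 + \left(6 - L\right)^{2}}$)
$Q{\left(o \right)} = -6 + \frac{\sqrt{1 + \left(1 - o\right)^{2}}}{3}$ ($Q{\left(o \right)} = -6 + \frac{\sqrt{1 + \left(-6 - \left(-7 + o\right)\right)^{2}}}{3} = -6 + \frac{\sqrt{1 + \left(1 - o\right)^{2}}}{3}$)
$\left(-8634 + U\right) + Q{\left(13 \right)} = \left(-8634 + 140\right) - \left(6 - \frac{\sqrt{1 + \left(-1 + 13\right)^{2}}}{3}\right) = -8494 - \left(6 - \frac{\sqrt{1 + 12^{2}}}{3}\right) = -8494 - \left(6 - \frac{\sqrt{1 + 144}}{3}\right) = -8494 - \left(6 - \frac{\sqrt{145}}{3}\right) = -8500 + \frac{\sqrt{145}}{3}$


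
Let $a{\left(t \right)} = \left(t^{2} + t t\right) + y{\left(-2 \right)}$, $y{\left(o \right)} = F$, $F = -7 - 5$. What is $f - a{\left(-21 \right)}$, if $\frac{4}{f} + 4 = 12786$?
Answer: $- \frac{5560168}{6391} \approx -870.0$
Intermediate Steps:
$F = -12$
$f = \frac{2}{6391}$ ($f = \frac{4}{-4 + 12786} = \frac{4}{12782} = 4 \cdot \frac{1}{12782} = \frac{2}{6391} \approx 0.00031294$)
$y{\left(o \right)} = -12$
$a{\left(t \right)} = -12 + 2 t^{2}$ ($a{\left(t \right)} = \left(t^{2} + t t\right) - 12 = \left(t^{2} + t^{2}\right) - 12 = 2 t^{2} - 12 = -12 + 2 t^{2}$)
$f - a{\left(-21 \right)} = \frac{2}{6391} - \left(-12 + 2 \left(-21\right)^{2}\right) = \frac{2}{6391} - \left(-12 + 2 \cdot 441\right) = \frac{2}{6391} - \left(-12 + 882\right) = \frac{2}{6391} - 870 = - \frac{5560168}{6391}$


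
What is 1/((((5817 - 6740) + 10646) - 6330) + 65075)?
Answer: 1/68468 ≈ 1.4605e-5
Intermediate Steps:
1/((((5817 - 6740) + 10646) - 6330) + 65075) = 1/(((-923 + 10646) - 6330) + 65075) = 1/((9723 - 6330) + 65075) = 1/(3393 + 65075) = 1/68468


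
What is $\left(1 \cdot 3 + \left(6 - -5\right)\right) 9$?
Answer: $126$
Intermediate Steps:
$\left(1 \cdot 3 + \left(6 - -5\right)\right) 9 = \left(3 + \left(6 + 5\right)\right) 9 = \left(3 + 11\right) 9 = 14 \cdot 9 = 126$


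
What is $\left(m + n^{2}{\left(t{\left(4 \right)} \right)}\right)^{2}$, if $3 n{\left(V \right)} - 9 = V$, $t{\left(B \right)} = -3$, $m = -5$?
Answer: $1$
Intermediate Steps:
$n{\left(V \right)} = 3 + \frac{V}{3}$
$\left(m + n^{2}{\left(t{\left(4 \right)} \right)}\right)^{2} = \left(-5 + \left(3 + \frac{1}{3} \left(-3\right)\right)^{2}\right)^{2} = \left(-5 + \left(3 - 1\right)^{2}\right)^{2} = \left(-5 + 2^{2}\right)^{2} = \left(-5 + 4\right)^{2} = \left(-1\right)^{2} = 1$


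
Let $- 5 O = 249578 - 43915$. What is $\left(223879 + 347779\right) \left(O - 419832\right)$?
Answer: $- \frac{1317570506534}{5} \approx -2.6351 \cdot 10^{11}$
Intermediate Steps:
$O = - \frac{205663}{5}$ ($O = - \frac{249578 - 43915}{5} = \left(- \frac{1}{5}\right) 205663 = - \frac{205663}{5} \approx -41133.0$)
$\left(223879 + 347779\right) \left(O - 419832\right) = \left(223879 + 347779\right) \left(- \frac{205663}{5} - 419832\right) = 571658 \left(- \frac{2304823}{5}\right) = - \frac{1317570506534}{5}$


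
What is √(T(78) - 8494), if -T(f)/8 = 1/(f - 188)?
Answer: 7*I*√524370/55 ≈ 92.162*I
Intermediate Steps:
T(f) = -8/(-188 + f) (T(f) = -8/(f - 188) = -8/(-188 + f))
√(T(78) - 8494) = √(-8/(-188 + 78) - 8494) = √(-8/(-110) - 8494) = √(-8*(-1/110) - 8494) = √(4/55 - 8494) = √(-467166/55) = 7*I*√524370/55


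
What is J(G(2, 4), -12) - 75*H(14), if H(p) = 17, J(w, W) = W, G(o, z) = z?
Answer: -1287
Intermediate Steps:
J(G(2, 4), -12) - 75*H(14) = -12 - 75*17 = -12 - 1275 = -1287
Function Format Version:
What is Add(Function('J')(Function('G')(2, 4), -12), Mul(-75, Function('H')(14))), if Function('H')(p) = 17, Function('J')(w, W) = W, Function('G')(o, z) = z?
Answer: -1287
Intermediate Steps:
Add(Function('J')(Function('G')(2, 4), -12), Mul(-75, Function('H')(14))) = Add(-12, Mul(-75, 17)) = Add(-12, -1275) = -1287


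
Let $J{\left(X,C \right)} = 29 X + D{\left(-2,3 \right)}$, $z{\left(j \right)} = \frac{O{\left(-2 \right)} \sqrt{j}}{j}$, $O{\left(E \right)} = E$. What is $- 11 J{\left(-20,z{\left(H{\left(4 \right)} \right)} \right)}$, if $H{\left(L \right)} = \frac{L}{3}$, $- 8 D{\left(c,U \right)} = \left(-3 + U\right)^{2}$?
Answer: $6380$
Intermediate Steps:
$D{\left(c,U \right)} = - \frac{\left(-3 + U\right)^{2}}{8}$
$H{\left(L \right)} = \frac{L}{3}$ ($H{\left(L \right)} = L \frac{1}{3} = \frac{L}{3}$)
$z{\left(j \right)} = - \frac{2}{\sqrt{j}}$ ($z{\left(j \right)} = \frac{\left(-2\right) \sqrt{j}}{j} = - \frac{2}{\sqrt{j}}$)
$J{\left(X,C \right)} = 29 X$ ($J{\left(X,C \right)} = 29 X - \frac{\left(-3 + 3\right)^{2}}{8} = 29 X - \frac{0^{2}}{8} = 29 X - 0 = 29 X + 0 = 29 X$)
$- 11 J{\left(-20,z{\left(H{\left(4 \right)} \right)} \right)} = - 11 \cdot 29 \left(-20\right) = \left(-11\right) \left(-580\right) = 6380$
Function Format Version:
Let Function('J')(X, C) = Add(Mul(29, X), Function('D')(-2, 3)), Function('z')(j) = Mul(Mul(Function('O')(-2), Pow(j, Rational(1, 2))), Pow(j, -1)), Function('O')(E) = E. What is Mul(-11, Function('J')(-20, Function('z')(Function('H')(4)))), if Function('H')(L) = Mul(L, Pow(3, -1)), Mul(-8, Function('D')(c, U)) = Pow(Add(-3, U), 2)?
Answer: 6380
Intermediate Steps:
Function('D')(c, U) = Mul(Rational(-1, 8), Pow(Add(-3, U), 2))
Function('H')(L) = Mul(Rational(1, 3), L) (Function('H')(L) = Mul(L, Rational(1, 3)) = Mul(Rational(1, 3), L))
Function('z')(j) = Mul(-2, Pow(j, Rational(-1, 2))) (Function('z')(j) = Mul(Mul(-2, Pow(j, Rational(1, 2))), Pow(j, -1)) = Mul(-2, Pow(j, Rational(-1, 2))))
Function('J')(X, C) = Mul(29, X) (Function('J')(X, C) = Add(Mul(29, X), Mul(Rational(-1, 8), Pow(Add(-3, 3), 2))) = Add(Mul(29, X), Mul(Rational(-1, 8), Pow(0, 2))) = Add(Mul(29, X), Mul(Rational(-1, 8), 0)) = Add(Mul(29, X), 0) = Mul(29, X))
Mul(-11, Function('J')(-20, Function('z')(Function('H')(4)))) = Mul(-11, Mul(29, -20)) = Mul(-11, -580) = 6380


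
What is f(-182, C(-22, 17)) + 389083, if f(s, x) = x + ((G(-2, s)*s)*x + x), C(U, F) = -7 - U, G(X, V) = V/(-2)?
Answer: 140683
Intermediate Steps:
G(X, V) = -V/2 (G(X, V) = V*(-½) = -V/2)
f(s, x) = 2*x - x*s²/2 (f(s, x) = x + (((-s/2)*s)*x + x) = x + ((-s²/2)*x + x) = x + (-x*s²/2 + x) = x + (x - x*s²/2) = 2*x - x*s²/2)
f(-182, C(-22, 17)) + 389083 = (-7 - 1*(-22))*(4 - 1*(-182)²)/2 + 389083 = (-7 + 22)*(4 - 1*33124)/2 + 389083 = (½)*15*(4 - 33124) + 389083 = (½)*15*(-33120) + 389083 = -248400 + 389083 = 140683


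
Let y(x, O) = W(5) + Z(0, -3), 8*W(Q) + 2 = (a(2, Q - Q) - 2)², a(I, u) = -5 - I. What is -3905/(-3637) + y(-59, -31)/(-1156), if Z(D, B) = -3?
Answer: 35913405/33634976 ≈ 1.0677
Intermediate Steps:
W(Q) = 79/8 (W(Q) = -¼ + ((-5 - 1*2) - 2)²/8 = -¼ + ((-5 - 2) - 2)²/8 = -¼ + (-7 - 2)²/8 = -¼ + (⅛)*(-9)² = -¼ + (⅛)*81 = -¼ + 81/8 = 79/8)
y(x, O) = 55/8 (y(x, O) = 79/8 - 3 = 55/8)
-3905/(-3637) + y(-59, -31)/(-1156) = -3905/(-3637) + (55/8)/(-1156) = -3905*(-1/3637) + (55/8)*(-1/1156) = 3905/3637 - 55/9248 = 35913405/33634976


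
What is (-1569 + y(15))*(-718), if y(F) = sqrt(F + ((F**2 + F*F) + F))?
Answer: 1126542 - 2872*sqrt(30) ≈ 1.1108e+6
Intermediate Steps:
y(F) = sqrt(2*F + 2*F**2) (y(F) = sqrt(F + ((F**2 + F**2) + F)) = sqrt(F + (2*F**2 + F)) = sqrt(F + (F + 2*F**2)) = sqrt(2*F + 2*F**2))
(-1569 + y(15))*(-718) = (-1569 + sqrt(2)*sqrt(15*(1 + 15)))*(-718) = (-1569 + sqrt(2)*sqrt(15*16))*(-718) = (-1569 + sqrt(2)*sqrt(240))*(-718) = (-1569 + sqrt(2)*(4*sqrt(15)))*(-718) = (-1569 + 4*sqrt(30))*(-718) = 1126542 - 2872*sqrt(30)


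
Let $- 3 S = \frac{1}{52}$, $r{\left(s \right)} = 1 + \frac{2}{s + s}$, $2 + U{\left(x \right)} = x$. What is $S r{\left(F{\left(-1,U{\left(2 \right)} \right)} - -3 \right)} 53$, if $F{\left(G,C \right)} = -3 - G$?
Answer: $- \frac{53}{78} \approx -0.67949$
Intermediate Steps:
$U{\left(x \right)} = -2 + x$
$r{\left(s \right)} = 1 + \frac{1}{s}$ ($r{\left(s \right)} = 1 + \frac{2}{2 s} = 1 + 2 \frac{1}{2 s} = 1 + \frac{1}{s}$)
$S = - \frac{1}{156}$ ($S = - \frac{1}{3 \cdot 52} = \left(- \frac{1}{3}\right) \frac{1}{52} = - \frac{1}{156} \approx -0.0064103$)
$S r{\left(F{\left(-1,U{\left(2 \right)} \right)} - -3 \right)} 53 = - \frac{\frac{1}{\left(-3 - -1\right) - -3} \left(1 - -1\right)}{156} \cdot 53 = - \frac{\frac{1}{\left(-3 + 1\right) + 3} \left(1 + \left(\left(-3 + 1\right) + 3\right)\right)}{156} \cdot 53 = - \frac{\frac{1}{-2 + 3} \left(1 + \left(-2 + 3\right)\right)}{156} \cdot 53 = - \frac{1^{-1} \left(1 + 1\right)}{156} \cdot 53 = - \frac{1 \cdot 2}{156} \cdot 53 = \left(- \frac{1}{156}\right) 2 \cdot 53 = \left(- \frac{1}{78}\right) 53 = - \frac{53}{78}$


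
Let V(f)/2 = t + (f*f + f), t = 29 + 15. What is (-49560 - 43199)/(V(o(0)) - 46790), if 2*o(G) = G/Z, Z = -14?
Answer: 92759/46702 ≈ 1.9862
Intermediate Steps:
o(G) = -G/28 (o(G) = (G/(-14))/2 = (G*(-1/14))/2 = (-G/14)/2 = -G/28)
t = 44
V(f) = 88 + 2*f + 2*f² (V(f) = 2*(44 + (f*f + f)) = 2*(44 + (f² + f)) = 2*(44 + (f + f²)) = 2*(44 + f + f²) = 88 + 2*f + 2*f²)
(-49560 - 43199)/(V(o(0)) - 46790) = (-49560 - 43199)/((88 + 2*(-1/28*0) + 2*(-1/28*0)²) - 46790) = -92759/((88 + 2*0 + 2*0²) - 46790) = -92759/((88 + 0 + 2*0) - 46790) = -92759/((88 + 0 + 0) - 46790) = -92759/(88 - 46790) = -92759/(-46702) = -92759*(-1/46702) = 92759/46702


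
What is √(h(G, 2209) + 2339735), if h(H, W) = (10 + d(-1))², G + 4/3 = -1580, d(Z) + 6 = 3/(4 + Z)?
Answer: 4*√146235 ≈ 1529.6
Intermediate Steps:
d(Z) = -6 + 3/(4 + Z)
G = -4744/3 (G = -4/3 - 1580 = -4744/3 ≈ -1581.3)
h(H, W) = 25 (h(H, W) = (10 + 3*(-7 - 2*(-1))/(4 - 1))² = (10 + 3*(-7 + 2)/3)² = (10 + 3*(⅓)*(-5))² = (10 - 5)² = 5² = 25)
√(h(G, 2209) + 2339735) = √(25 + 2339735) = √2339760 = 4*√146235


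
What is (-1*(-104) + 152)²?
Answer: 65536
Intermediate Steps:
(-1*(-104) + 152)² = (104 + 152)² = 256² = 65536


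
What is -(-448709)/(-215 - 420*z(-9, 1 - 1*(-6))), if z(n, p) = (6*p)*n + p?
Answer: 448709/155605 ≈ 2.8836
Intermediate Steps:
z(n, p) = p + 6*n*p (z(n, p) = 6*n*p + p = p + 6*n*p)
-(-448709)/(-215 - 420*z(-9, 1 - 1*(-6))) = -(-448709)/(-215 - 420*(1 - 1*(-6))*(1 + 6*(-9))) = -(-448709)/(-215 - 420*(1 + 6)*(1 - 54)) = -(-448709)/(-215 - 2940*(-53)) = -(-448709)/(-215 - 420*(-371)) = -(-448709)/(-215 + 155820) = -(-448709)/155605 = -1*(-448709/155605) = 448709/155605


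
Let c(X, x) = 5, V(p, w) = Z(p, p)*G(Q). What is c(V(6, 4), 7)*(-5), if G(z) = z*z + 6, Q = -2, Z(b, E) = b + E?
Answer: -25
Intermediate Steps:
Z(b, E) = E + b
G(z) = 6 + z² (G(z) = z² + 6 = 6 + z²)
V(p, w) = 20*p (V(p, w) = (p + p)*(6 + (-2)²) = (2*p)*(6 + 4) = (2*p)*10 = 20*p)
c(V(6, 4), 7)*(-5) = 5*(-5) = -25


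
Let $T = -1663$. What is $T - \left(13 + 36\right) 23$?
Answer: $-2790$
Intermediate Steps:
$T - \left(13 + 36\right) 23 = -1663 - \left(13 + 36\right) 23 = -1663 - 49 \cdot 23 = -1663 - 1127 = -2790$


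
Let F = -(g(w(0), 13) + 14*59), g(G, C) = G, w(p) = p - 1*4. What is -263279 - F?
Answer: -262457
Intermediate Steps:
w(p) = -4 + p (w(p) = p - 4 = -4 + p)
F = -822 (F = -((-4 + 0) + 14*59) = -(-4 + 826) = -1*822 = -822)
-263279 - F = -263279 - 1*(-822) = -263279 + 822 = -262457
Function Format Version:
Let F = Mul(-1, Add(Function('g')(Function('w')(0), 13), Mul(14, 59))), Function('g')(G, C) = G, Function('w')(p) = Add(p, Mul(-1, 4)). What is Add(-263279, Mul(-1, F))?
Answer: -262457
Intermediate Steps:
Function('w')(p) = Add(-4, p) (Function('w')(p) = Add(p, -4) = Add(-4, p))
F = -822 (F = Mul(-1, Add(Add(-4, 0), Mul(14, 59))) = Mul(-1, Add(-4, 826)) = Mul(-1, 822) = -822)
Add(-263279, Mul(-1, F)) = Add(-263279, Mul(-1, -822)) = Add(-263279, 822) = -262457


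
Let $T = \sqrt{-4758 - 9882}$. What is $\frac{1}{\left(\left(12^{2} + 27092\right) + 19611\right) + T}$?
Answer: $\frac{46847}{2194656049} - \frac{4 i \sqrt{915}}{2194656049} \approx 2.1346 \cdot 10^{-5} - 5.5132 \cdot 10^{-8} i$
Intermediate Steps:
$T = 4 i \sqrt{915}$ ($T = \sqrt{-14640} = 4 i \sqrt{915} \approx 121.0 i$)
$\frac{1}{\left(\left(12^{2} + 27092\right) + 19611\right) + T} = \frac{1}{\left(\left(12^{2} + 27092\right) + 19611\right) + 4 i \sqrt{915}} = \frac{1}{\left(\left(144 + 27092\right) + 19611\right) + 4 i \sqrt{915}} = \frac{1}{\left(27236 + 19611\right) + 4 i \sqrt{915}} = \frac{1}{46847 + 4 i \sqrt{915}}$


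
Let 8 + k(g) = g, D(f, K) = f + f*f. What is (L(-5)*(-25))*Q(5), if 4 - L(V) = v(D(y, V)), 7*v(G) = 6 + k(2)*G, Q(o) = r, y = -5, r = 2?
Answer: -7100/7 ≈ -1014.3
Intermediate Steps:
D(f, K) = f + f²
Q(o) = 2
k(g) = -8 + g
v(G) = 6/7 - 6*G/7 (v(G) = (6 + (-8 + 2)*G)/7 = (6 - 6*G)/7 = 6/7 - 6*G/7)
L(V) = 142/7 (L(V) = 4 - (6/7 - (-30)*(1 - 5)/7) = 4 - (6/7 - (-30)*(-4)/7) = 4 - (6/7 - 6/7*20) = 4 - (6/7 - 120/7) = 4 - 1*(-114/7) = 4 + 114/7 = 142/7)
(L(-5)*(-25))*Q(5) = ((142/7)*(-25))*2 = -3550/7*2 = -7100/7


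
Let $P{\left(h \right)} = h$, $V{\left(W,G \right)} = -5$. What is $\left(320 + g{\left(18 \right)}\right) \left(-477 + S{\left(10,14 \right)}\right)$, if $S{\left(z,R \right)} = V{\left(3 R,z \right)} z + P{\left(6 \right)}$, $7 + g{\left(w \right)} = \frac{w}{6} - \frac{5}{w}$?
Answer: $- \frac{2960843}{18} \approx -1.6449 \cdot 10^{5}$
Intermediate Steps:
$g{\left(w \right)} = -7 - \frac{5}{w} + \frac{w}{6}$ ($g{\left(w \right)} = -7 + \left(\frac{w}{6} - \frac{5}{w}\right) = -7 + \left(- \frac{5}{w} + \frac{w}{6}\right) = -7 - \frac{5}{w} + \frac{w}{6}$)
$S{\left(z,R \right)} = 6 - 5 z$ ($S{\left(z,R \right)} = - 5 z + 6 = 6 - 5 z$)
$\left(320 + g{\left(18 \right)}\right) \left(-477 + S{\left(10,14 \right)}\right) = \left(320 - \left(4 + \frac{5}{18}\right)\right) \left(-477 + \left(6 - 50\right)\right) = \left(320 - \frac{77}{18}\right) \left(-477 + \left(6 - 50\right)\right) = \left(320 - \frac{77}{18}\right) \left(-477 - 44\right) = \left(320 - \frac{77}{18}\right) \left(-521\right) = \frac{5683}{18} \left(-521\right) = - \frac{2960843}{18}$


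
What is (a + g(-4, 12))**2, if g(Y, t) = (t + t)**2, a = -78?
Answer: 248004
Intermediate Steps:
g(Y, t) = 4*t**2 (g(Y, t) = (2*t)**2 = 4*t**2)
(a + g(-4, 12))**2 = (-78 + 4*12**2)**2 = (-78 + 4*144)**2 = (-78 + 576)**2 = 498**2 = 248004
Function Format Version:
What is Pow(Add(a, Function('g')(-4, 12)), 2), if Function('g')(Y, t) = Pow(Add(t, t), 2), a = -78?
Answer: 248004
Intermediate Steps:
Function('g')(Y, t) = Mul(4, Pow(t, 2)) (Function('g')(Y, t) = Pow(Mul(2, t), 2) = Mul(4, Pow(t, 2)))
Pow(Add(a, Function('g')(-4, 12)), 2) = Pow(Add(-78, Mul(4, Pow(12, 2))), 2) = Pow(Add(-78, Mul(4, 144)), 2) = Pow(Add(-78, 576), 2) = Pow(498, 2) = 248004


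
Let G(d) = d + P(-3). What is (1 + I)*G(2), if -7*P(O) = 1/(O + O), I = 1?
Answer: 85/21 ≈ 4.0476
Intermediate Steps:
P(O) = -1/(14*O) (P(O) = -1/(7*(O + O)) = -1/(2*O)/7 = -1/(14*O))
G(d) = 1/42 + d (G(d) = d - 1/14/(-3) = d - 1/14*(-⅓) = d + 1/42 = 1/42 + d)
(1 + I)*G(2) = (1 + 1)*(1/42 + 2) = 2*(85/42) = 85/21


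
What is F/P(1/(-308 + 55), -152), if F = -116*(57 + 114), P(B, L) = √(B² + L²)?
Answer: -5018508*√1478863937/1478863937 ≈ -130.50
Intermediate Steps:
F = -19836 (F = -116*171 = -19836)
F/P(1/(-308 + 55), -152) = -19836/√((1/(-308 + 55))² + (-152)²) = -19836/√((1/(-253))² + 23104) = -19836/√((-1/253)² + 23104) = -19836/√(1/64009 + 23104) = -19836*253*√1478863937/1478863937 = -5018508*√1478863937/1478863937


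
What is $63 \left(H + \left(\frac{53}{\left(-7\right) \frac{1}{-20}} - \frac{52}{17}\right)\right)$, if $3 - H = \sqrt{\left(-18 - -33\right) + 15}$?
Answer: $\frac{162117}{17} - 63 \sqrt{30} \approx 9191.2$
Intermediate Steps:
$H = 3 - \sqrt{30}$ ($H = 3 - \sqrt{\left(-18 - -33\right) + 15} = 3 - \sqrt{\left(-18 + 33\right) + 15} = 3 - \sqrt{15 + 15} = 3 - \sqrt{30} \approx -2.4772$)
$63 \left(H + \left(\frac{53}{\left(-7\right) \frac{1}{-20}} - \frac{52}{17}\right)\right) = 63 \left(\left(3 - \sqrt{30}\right) + \left(\frac{53}{\left(-7\right) \frac{1}{-20}} - \frac{52}{17}\right)\right) = 63 \left(\left(3 - \sqrt{30}\right) + \left(\frac{53}{\left(-7\right) \left(- \frac{1}{20}\right)} - \frac{52}{17}\right)\right) = 63 \left(\left(3 - \sqrt{30}\right) - \left(\frac{52}{17} - \frac{53}{\frac{7}{20}}\right)\right) = 63 \left(\left(3 - \sqrt{30}\right) + \left(53 \cdot \frac{20}{7} - \frac{52}{17}\right)\right) = 63 \left(\left(3 - \sqrt{30}\right) + \left(\frac{1060}{7} - \frac{52}{17}\right)\right) = 63 \left(\left(3 - \sqrt{30}\right) + \frac{17656}{119}\right) = 63 \left(\frac{18013}{119} - \sqrt{30}\right) = \frac{162117}{17} - 63 \sqrt{30}$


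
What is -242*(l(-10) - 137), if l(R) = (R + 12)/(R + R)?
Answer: 165891/5 ≈ 33178.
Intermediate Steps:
l(R) = (12 + R)/(2*R) (l(R) = (12 + R)/((2*R)) = (12 + R)*(1/(2*R)) = (12 + R)/(2*R))
-242*(l(-10) - 137) = -242*((1/2)*(12 - 10)/(-10) - 137) = -242*((1/2)*(-1/10)*2 - 137) = -242*(-1/10 - 137) = -242*(-1371/10) = 165891/5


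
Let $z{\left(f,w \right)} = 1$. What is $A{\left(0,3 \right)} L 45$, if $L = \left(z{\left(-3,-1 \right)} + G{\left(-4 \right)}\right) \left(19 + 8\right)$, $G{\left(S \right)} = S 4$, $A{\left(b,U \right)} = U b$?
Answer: $0$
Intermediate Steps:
$G{\left(S \right)} = 4 S$
$L = -405$ ($L = \left(1 + 4 \left(-4\right)\right) \left(19 + 8\right) = \left(1 - 16\right) 27 = \left(-15\right) 27 = -405$)
$A{\left(0,3 \right)} L 45 = 3 \cdot 0 \left(-405\right) 45 = 0 \left(-405\right) 45 = 0 \cdot 45 = 0$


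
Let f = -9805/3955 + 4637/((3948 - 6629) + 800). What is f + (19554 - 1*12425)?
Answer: 10599675851/1487871 ≈ 7124.1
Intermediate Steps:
f = -7356508/1487871 (f = -9805*1/3955 + 4637/(-2681 + 800) = -1961/791 + 4637/(-1881) = -1961/791 + 4637*(-1/1881) = -1961/791 - 4637/1881 = -7356508/1487871 ≈ -4.9443)
f + (19554 - 1*12425) = -7356508/1487871 + (19554 - 1*12425) = -7356508/1487871 + (19554 - 12425) = -7356508/1487871 + 7129 = 10599675851/1487871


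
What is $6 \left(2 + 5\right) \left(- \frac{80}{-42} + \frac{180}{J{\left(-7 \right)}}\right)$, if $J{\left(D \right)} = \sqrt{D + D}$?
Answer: $80 - 540 i \sqrt{14} \approx 80.0 - 2020.5 i$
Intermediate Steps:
$J{\left(D \right)} = \sqrt{2} \sqrt{D}$ ($J{\left(D \right)} = \sqrt{2 D} = \sqrt{2} \sqrt{D}$)
$6 \left(2 + 5\right) \left(- \frac{80}{-42} + \frac{180}{J{\left(-7 \right)}}\right) = 6 \left(2 + 5\right) \left(- \frac{80}{-42} + \frac{180}{\sqrt{2} \sqrt{-7}}\right) = 6 \cdot 7 \left(\left(-80\right) \left(- \frac{1}{42}\right) + \frac{180}{\sqrt{2} i \sqrt{7}}\right) = 42 \left(\frac{40}{21} + \frac{180}{i \sqrt{14}}\right) = 42 \left(\frac{40}{21} + 180 \left(- \frac{i \sqrt{14}}{14}\right)\right) = 42 \left(\frac{40}{21} - \frac{90 i \sqrt{14}}{7}\right) = 80 - 540 i \sqrt{14}$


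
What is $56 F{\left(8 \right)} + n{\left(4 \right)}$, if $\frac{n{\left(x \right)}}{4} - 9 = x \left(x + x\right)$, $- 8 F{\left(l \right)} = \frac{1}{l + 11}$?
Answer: $\frac{3109}{19} \approx 163.63$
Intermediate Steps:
$F{\left(l \right)} = - \frac{1}{8 \left(11 + l\right)}$ ($F{\left(l \right)} = - \frac{1}{8 \left(l + 11\right)} = - \frac{1}{8 \left(11 + l\right)}$)
$n{\left(x \right)} = 36 + 8 x^{2}$ ($n{\left(x \right)} = 36 + 4 x \left(x + x\right) = 36 + 4 x 2 x = 36 + 4 \cdot 2 x^{2} = 36 + 8 x^{2}$)
$56 F{\left(8 \right)} + n{\left(4 \right)} = 56 \left(- \frac{1}{88 + 8 \cdot 8}\right) + \left(36 + 8 \cdot 4^{2}\right) = 56 \left(- \frac{1}{88 + 64}\right) + \left(36 + 8 \cdot 16\right) = 56 \left(- \frac{1}{152}\right) + \left(36 + 128\right) = 56 \left(\left(-1\right) \frac{1}{152}\right) + 164 = 56 \left(- \frac{1}{152}\right) + 164 = - \frac{7}{19} + 164 = \frac{3109}{19}$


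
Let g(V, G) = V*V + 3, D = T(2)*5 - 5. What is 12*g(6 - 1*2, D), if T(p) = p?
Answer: 228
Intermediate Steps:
D = 5 (D = 2*5 - 5 = 10 - 5 = 5)
g(V, G) = 3 + V**2 (g(V, G) = V**2 + 3 = 3 + V**2)
12*g(6 - 1*2, D) = 12*(3 + (6 - 1*2)**2) = 12*(3 + (6 - 2)**2) = 12*(3 + 4**2) = 12*(3 + 16) = 12*19 = 228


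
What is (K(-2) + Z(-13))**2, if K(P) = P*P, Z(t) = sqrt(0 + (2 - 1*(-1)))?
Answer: (4 + sqrt(3))**2 ≈ 32.856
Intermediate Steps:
Z(t) = sqrt(3) (Z(t) = sqrt(0 + (2 + 1)) = sqrt(0 + 3) = sqrt(3))
K(P) = P**2
(K(-2) + Z(-13))**2 = ((-2)**2 + sqrt(3))**2 = (4 + sqrt(3))**2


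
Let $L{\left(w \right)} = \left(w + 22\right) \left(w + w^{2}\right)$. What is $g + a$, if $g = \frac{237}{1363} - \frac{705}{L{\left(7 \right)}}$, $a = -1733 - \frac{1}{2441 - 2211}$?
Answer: $- \frac{15214111169}{8777720} \approx -1733.3$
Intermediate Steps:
$a = - \frac{398591}{230}$ ($a = -1733 - \frac{1}{230} = - \frac{398591}{230} \approx -1733.0$)
$L{\left(w \right)} = \left(22 + w\right) \left(w + w^{2}\right)$
$g = - \frac{19863}{76328}$ ($g = \frac{237}{1363} - \frac{705}{7 \left(22 + 7^{2} + 23 \cdot 7\right)} = 237 \cdot \frac{1}{1363} - \frac{705}{7 \left(22 + 49 + 161\right)} = \frac{237}{1363} - \frac{705}{7 \cdot 232} = \frac{237}{1363} - \frac{705}{1624} = - \frac{19863}{76328} \approx -0.26023$)
$g + a = - \frac{19863}{76328} - \frac{398591}{230} = - \frac{15214111169}{8777720}$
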